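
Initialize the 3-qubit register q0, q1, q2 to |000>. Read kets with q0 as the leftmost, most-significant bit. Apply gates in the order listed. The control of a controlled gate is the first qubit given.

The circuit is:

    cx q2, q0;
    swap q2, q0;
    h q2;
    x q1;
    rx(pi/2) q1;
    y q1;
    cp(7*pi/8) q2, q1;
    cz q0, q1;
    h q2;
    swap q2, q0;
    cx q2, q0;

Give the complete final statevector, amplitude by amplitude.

The resulting statevector has amplitude -sqrt(2)*I/2 on |000>, 0 on |001>, sqrt(2)*(1 + exp(7*I*pi/8))/4 on |010>, 0 on |011>, 0 on |100>, 0 on |101>, sqrt(2)*(1 - exp(7*I*pi/8))/4 on |110>, 0 on |111>.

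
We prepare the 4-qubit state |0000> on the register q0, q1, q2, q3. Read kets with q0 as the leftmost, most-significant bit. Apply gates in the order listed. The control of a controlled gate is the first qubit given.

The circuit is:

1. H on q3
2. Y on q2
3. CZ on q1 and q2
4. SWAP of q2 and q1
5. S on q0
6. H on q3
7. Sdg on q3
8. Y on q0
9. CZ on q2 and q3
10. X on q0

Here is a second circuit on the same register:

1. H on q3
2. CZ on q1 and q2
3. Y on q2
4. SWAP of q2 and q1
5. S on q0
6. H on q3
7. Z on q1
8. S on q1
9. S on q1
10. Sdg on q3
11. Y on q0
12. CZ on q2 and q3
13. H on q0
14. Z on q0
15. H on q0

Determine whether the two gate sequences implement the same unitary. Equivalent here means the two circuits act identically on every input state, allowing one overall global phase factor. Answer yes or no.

No, they are not equivalent — no single phase factor reconciles the two unitaries.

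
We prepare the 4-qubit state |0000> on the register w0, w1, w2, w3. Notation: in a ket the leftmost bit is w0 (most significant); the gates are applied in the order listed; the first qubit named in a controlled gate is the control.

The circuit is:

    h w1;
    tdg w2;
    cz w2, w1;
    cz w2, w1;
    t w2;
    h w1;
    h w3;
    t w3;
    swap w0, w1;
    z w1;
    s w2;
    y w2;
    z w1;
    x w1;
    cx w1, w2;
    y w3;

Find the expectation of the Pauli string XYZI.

The observable XYZI averages to 0. Key observation: gates 1-6 undo each other exactly, leaving only the rest of the circuit to track.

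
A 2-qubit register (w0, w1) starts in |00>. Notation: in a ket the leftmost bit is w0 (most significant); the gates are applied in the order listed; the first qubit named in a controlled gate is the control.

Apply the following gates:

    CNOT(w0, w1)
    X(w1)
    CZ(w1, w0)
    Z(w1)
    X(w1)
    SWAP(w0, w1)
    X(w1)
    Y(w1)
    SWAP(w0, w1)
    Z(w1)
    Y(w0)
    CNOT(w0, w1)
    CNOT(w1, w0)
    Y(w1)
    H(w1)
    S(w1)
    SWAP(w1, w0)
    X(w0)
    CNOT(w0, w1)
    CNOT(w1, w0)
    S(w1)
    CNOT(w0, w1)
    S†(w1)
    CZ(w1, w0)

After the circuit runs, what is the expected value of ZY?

The expectation value of ZY is -1.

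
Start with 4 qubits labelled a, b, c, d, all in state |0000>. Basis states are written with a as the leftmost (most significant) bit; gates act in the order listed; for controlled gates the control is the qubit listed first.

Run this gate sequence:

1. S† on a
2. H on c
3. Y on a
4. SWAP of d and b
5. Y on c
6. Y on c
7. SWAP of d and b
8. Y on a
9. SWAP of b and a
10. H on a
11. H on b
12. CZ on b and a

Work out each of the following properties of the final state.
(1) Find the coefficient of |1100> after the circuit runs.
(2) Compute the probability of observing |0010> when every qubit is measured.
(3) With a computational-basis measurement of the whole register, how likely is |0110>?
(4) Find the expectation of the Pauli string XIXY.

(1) The amplitude on |1100> is -sqrt(2)/4. Key observation: gates 3-8 undo each other exactly, leaving only the rest of the circuit to track.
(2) A full measurement returns |0010> with probability 1/8.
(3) Outcome |0110> occurs with probability 1/8.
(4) The expectation value of XIXY is 0.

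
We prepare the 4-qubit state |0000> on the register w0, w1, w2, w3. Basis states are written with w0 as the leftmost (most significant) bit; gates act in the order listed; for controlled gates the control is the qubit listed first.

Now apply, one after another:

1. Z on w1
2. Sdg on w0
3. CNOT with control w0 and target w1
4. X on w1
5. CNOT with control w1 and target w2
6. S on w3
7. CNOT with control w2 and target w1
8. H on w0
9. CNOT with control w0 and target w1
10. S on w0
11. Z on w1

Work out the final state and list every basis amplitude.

The resulting statevector has amplitude sqrt(2)/2 on |0010>, -sqrt(2)*I/2 on |1110>, and 0 on every other basis state.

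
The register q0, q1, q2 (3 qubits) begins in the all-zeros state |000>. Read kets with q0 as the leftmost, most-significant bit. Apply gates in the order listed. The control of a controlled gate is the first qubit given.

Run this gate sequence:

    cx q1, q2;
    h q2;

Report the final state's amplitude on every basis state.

The final amplitudes are sqrt(2)/2 on |000>, sqrt(2)/2 on |001>, and 0 on every other basis state.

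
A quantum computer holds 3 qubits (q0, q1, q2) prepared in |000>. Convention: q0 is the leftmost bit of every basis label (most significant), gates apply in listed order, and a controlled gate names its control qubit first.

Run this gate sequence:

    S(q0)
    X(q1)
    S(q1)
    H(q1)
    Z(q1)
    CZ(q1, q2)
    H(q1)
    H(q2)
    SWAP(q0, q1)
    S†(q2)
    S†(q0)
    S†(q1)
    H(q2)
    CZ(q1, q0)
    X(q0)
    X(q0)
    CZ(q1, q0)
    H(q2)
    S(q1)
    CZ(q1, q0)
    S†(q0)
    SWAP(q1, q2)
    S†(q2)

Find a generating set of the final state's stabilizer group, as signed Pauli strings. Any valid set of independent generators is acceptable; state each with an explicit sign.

One valid set of independent stabilizer generators is -IYI, +ZII, +IIZ (any independent generating set of the same group is equally correct). Key observation: steps 12-19 multiply out to the identity, so the circuit reduces to the remaining gates.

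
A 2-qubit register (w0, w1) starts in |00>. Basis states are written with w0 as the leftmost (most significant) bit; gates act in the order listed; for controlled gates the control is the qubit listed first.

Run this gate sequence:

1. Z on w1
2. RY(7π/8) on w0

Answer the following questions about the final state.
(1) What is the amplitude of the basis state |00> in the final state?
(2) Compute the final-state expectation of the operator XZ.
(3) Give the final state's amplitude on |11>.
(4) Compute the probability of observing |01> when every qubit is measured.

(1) |00> carries amplitude cos(7*pi/16) in the final state.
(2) The expectation value of XZ is sqrt(2 - sqrt(2))/2.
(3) The amplitude on |11> is 0.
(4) A full measurement returns |01> with probability 0.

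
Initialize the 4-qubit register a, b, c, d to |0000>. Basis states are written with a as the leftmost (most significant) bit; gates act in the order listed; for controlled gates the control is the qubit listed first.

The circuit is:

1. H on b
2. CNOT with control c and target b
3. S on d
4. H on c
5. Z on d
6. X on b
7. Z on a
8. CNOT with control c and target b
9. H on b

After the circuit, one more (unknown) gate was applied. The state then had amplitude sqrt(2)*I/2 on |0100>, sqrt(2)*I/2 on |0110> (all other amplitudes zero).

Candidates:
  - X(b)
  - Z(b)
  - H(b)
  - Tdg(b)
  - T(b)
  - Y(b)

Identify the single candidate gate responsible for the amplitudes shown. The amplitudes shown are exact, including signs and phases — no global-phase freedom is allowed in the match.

The unique candidate consistent with the amplitudes is Y(b).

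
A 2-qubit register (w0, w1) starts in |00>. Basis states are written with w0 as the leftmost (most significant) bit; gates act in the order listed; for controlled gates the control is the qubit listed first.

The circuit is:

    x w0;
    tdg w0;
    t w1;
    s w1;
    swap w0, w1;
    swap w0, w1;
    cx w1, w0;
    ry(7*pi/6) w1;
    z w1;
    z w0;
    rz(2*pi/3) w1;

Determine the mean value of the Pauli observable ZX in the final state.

The observable ZX averages to 1/4. Key observation: steps 5-6 multiply out to the identity, so the circuit reduces to the remaining gates.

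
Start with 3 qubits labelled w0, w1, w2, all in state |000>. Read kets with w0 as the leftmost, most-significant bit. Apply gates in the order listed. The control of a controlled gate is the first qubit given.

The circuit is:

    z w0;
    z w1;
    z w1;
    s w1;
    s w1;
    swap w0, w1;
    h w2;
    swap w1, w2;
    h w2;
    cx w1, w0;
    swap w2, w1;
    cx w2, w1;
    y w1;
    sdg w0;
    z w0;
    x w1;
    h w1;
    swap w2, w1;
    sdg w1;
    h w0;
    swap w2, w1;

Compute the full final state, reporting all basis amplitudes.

After the circuit, the state carries amplitude 0 on |000>, 0 on |001>, I/2 on |010>, I/2 on |011>, 0 on |100>, 0 on |101>, I/2 on |110>, -I/2 on |111>.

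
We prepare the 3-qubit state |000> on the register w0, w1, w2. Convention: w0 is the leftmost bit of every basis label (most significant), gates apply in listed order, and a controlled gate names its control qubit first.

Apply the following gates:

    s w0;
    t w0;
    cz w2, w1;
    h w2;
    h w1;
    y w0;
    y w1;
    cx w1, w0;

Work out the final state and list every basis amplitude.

The final amplitudes are 0 on |000>, 0 on |001>, -1/2 on |010>, -1/2 on |011>, 1/2 on |100>, 1/2 on |101>, 0 on |110>, 0 on |111>.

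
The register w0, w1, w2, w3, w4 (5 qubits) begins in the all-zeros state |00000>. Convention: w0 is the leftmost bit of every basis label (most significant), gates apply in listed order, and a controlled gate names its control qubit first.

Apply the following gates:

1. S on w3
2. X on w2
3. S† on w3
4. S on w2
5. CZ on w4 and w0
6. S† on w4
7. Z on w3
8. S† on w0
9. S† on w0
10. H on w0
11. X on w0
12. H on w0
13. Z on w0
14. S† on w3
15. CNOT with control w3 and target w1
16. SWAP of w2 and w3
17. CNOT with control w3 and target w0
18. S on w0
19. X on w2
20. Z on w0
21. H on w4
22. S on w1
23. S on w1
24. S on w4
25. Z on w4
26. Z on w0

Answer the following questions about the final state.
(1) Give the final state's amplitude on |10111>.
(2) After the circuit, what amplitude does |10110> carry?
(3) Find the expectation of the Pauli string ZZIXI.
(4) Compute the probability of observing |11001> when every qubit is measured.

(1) The final state's coefficient on |10111> equals sqrt(2)*I/2.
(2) The amplitude on |10110> is -sqrt(2)/2.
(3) The expectation value of ZZIXI is 0.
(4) A full measurement returns |11001> with probability 0.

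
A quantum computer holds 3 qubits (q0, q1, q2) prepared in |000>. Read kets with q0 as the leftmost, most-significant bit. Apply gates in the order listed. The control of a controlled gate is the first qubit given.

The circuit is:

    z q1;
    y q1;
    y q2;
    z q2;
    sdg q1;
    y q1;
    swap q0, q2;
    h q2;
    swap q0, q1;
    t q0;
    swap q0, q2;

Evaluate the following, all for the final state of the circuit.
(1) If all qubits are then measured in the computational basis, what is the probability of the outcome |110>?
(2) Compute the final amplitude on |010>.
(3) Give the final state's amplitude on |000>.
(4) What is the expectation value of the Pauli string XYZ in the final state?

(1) Outcome |110> occurs with probability 1/2.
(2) The final state's coefficient on |010> equals -sqrt(2)/2.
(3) The amplitude on |000> is 0.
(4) In the final state, XYZ has expectation 0.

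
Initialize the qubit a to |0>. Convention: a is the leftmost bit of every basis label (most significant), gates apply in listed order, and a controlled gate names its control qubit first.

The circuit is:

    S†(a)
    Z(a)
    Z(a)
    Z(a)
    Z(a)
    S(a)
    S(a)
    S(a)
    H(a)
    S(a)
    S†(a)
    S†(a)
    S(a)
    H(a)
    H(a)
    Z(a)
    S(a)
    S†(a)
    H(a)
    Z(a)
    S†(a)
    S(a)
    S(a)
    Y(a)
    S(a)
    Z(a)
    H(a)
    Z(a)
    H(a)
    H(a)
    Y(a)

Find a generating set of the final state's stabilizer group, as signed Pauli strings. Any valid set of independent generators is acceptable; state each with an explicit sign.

One valid set of independent stabilizer generators is +X (any independent generating set of the same group is equally correct).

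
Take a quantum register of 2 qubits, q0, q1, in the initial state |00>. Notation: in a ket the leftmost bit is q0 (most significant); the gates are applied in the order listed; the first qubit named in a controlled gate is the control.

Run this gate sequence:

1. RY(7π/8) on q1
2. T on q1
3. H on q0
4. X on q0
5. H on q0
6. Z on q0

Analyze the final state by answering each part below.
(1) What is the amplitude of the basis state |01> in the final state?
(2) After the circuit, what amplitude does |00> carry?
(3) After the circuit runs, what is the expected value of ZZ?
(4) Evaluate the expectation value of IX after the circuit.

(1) The amplitude on |01> is exp(I*pi/4)*cos(pi/16). Key observation: gates 3-6 undo each other exactly, leaving only the rest of the circuit to track.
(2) |00> carries amplitude cos(7*pi/16) in the final state.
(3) The observable ZZ averages to -sqrt(sqrt(2) + 2)/2.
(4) The observable IX averages to sqrt(4 - 2*sqrt(2))/4.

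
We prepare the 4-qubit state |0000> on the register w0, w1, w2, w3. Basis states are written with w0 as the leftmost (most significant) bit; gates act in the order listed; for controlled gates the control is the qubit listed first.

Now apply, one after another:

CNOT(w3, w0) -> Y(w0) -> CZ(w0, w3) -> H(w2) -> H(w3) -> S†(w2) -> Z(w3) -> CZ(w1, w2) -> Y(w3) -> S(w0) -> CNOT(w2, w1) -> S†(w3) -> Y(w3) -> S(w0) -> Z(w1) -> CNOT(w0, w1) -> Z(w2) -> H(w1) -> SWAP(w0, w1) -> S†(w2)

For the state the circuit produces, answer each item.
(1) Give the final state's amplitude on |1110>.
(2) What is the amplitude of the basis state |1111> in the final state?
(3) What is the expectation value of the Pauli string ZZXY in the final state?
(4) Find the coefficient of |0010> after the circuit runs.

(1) The final state's coefficient on |1110> equals sqrt(2)/4.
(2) |1111> carries amplitude -sqrt(2)*I/4 in the final state.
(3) The observable ZZXY averages to -1.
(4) The amplitude on |0010> is 0.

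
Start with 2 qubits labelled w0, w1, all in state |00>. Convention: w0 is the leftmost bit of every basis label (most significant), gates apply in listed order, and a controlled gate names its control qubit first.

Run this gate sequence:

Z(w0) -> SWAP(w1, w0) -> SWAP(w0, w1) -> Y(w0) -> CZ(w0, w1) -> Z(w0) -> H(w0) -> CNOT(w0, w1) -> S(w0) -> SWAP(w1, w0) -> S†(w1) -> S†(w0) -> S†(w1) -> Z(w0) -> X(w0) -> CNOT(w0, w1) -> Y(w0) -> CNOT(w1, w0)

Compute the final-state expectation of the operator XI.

In the final state, XI has expectation 1.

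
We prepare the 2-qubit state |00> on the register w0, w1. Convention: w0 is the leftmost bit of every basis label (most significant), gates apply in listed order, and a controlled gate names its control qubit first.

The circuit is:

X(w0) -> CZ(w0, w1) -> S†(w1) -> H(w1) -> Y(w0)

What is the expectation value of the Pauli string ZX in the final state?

The expectation value of ZX is 1.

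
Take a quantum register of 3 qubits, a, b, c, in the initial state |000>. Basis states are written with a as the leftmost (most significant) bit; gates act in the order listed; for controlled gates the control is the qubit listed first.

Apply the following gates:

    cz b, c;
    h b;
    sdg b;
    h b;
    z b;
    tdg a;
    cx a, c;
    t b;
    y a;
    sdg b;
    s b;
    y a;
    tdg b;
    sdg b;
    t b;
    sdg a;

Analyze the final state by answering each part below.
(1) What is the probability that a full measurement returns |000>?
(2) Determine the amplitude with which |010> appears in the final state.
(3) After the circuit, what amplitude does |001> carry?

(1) The probability of measuring |000> is 1/2. Key observation: steps 8-13 multiply out to the identity, so the circuit reduces to the remaining gates.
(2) |010> carries amplitude -sqrt(2)/2 in the final state.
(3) The final state's coefficient on |001> equals 0.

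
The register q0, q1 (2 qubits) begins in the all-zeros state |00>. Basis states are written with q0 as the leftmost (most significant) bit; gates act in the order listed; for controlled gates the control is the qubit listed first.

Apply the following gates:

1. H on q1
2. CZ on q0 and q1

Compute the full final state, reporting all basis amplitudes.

After the circuit, the state carries amplitude sqrt(2)/2 on |00>, sqrt(2)/2 on |01>, 0 on |10>, 0 on |11>.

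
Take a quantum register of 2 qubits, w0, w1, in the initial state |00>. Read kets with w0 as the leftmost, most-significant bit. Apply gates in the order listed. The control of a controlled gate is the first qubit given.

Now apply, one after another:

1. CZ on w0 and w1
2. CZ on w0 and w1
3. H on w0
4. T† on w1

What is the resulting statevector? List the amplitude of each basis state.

The resulting statevector has amplitude sqrt(2)/2 on |00>, 0 on |01>, sqrt(2)/2 on |10>, 0 on |11>.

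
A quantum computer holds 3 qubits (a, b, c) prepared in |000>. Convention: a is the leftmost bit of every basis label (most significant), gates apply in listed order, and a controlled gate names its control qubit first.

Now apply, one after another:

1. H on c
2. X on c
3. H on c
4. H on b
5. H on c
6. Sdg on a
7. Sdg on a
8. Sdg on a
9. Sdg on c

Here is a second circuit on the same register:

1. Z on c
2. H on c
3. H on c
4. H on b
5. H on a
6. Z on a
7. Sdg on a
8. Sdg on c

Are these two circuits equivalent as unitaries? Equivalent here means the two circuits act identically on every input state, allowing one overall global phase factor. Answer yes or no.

No: there is an input state on which the two circuits produce genuinely different outputs (not merely differing by a phase).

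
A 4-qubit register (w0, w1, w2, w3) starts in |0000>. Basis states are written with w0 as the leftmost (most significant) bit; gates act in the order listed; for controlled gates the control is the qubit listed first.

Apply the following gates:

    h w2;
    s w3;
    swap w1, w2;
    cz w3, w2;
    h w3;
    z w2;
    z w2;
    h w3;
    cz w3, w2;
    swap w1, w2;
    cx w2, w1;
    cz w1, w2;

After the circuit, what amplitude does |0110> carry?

The final state's coefficient on |0110> equals -sqrt(2)/2. Key observation: the block from step 3 through step 10 cancels to the identity and can be dropped.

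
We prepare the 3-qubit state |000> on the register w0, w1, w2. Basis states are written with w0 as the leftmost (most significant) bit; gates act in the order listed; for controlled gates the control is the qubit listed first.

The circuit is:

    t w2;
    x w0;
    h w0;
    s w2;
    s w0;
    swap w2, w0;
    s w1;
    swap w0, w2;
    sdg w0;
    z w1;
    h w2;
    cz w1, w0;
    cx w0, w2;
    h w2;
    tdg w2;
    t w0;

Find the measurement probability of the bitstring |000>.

Outcome |000> occurs with probability 1/2.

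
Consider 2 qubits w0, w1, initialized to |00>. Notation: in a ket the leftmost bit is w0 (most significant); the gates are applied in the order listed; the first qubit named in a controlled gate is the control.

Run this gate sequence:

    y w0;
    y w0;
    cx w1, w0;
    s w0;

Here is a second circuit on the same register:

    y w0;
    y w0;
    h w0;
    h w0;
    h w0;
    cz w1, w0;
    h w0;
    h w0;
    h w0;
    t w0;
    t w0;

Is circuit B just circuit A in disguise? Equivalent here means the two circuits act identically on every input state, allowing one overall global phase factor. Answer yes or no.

Yes, they are equivalent — the unitaries differ by at most a global phase.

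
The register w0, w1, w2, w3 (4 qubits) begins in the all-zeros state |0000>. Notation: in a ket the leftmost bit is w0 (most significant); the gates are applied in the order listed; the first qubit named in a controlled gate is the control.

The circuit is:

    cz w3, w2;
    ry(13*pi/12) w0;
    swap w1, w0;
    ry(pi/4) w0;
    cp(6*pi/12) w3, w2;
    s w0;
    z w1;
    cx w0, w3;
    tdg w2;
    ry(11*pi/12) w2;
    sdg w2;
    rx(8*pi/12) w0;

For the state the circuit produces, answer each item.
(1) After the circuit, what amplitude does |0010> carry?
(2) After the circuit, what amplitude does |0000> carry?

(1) The amplitude on |0010> is -I*sqrt(2 - sqrt(2))/16 - I*sqrt(4 - 2*sqrt(2))/32 + I*sqrt(6*sqrt(2) + 12)/32.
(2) The final state's coefficient on |0000> equals -sqrt(sqrt(2) + 2)/8 + sqrt(12 - 6*sqrt(2))/32 + sqrt(2*sqrt(2) + 4)/32 + sqrt(6 - 3*sqrt(2))/16.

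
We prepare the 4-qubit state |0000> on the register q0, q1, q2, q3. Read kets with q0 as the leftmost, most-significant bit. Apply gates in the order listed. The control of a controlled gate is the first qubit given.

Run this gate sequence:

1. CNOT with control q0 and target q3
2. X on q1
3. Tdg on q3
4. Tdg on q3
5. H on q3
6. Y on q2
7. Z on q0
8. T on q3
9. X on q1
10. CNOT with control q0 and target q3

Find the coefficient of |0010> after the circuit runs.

The amplitude on |0010> is sqrt(2)*I/2.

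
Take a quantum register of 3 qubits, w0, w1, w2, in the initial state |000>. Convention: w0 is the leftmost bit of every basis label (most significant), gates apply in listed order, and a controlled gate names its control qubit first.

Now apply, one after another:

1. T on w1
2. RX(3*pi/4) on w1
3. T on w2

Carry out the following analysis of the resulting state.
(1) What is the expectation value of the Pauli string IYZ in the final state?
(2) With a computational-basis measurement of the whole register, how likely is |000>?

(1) The observable IYZ averages to -sqrt(2)/2.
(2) Outcome |000> occurs with probability 1/2 - sqrt(2)/4.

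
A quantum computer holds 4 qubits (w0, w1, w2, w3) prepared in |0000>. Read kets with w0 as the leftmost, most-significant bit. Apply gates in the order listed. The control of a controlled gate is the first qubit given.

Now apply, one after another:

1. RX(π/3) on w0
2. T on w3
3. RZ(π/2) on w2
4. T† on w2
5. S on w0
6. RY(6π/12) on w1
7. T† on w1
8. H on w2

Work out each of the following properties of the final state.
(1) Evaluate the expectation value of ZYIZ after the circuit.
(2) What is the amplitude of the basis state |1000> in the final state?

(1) The expectation value of ZYIZ is -sqrt(2)/4.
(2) The final state's coefficient on |1000> equals -exp(3*I*pi/4)/4.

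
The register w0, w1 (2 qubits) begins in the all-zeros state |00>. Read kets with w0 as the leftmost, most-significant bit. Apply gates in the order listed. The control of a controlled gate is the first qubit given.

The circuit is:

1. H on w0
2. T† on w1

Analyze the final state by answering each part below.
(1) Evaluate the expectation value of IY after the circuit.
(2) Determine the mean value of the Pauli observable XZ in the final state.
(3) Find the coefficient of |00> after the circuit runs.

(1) In the final state, IY has expectation 0.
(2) In the final state, XZ has expectation 1.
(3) The amplitude on |00> is sqrt(2)/2.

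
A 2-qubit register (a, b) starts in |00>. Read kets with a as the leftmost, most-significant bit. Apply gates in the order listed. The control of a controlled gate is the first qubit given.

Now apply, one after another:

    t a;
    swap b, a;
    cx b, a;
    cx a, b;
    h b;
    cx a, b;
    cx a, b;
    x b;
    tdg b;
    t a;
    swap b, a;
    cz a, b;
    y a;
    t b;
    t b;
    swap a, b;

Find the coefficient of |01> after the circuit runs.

The final state's coefficient on |01> equals sqrt(2)*I/2.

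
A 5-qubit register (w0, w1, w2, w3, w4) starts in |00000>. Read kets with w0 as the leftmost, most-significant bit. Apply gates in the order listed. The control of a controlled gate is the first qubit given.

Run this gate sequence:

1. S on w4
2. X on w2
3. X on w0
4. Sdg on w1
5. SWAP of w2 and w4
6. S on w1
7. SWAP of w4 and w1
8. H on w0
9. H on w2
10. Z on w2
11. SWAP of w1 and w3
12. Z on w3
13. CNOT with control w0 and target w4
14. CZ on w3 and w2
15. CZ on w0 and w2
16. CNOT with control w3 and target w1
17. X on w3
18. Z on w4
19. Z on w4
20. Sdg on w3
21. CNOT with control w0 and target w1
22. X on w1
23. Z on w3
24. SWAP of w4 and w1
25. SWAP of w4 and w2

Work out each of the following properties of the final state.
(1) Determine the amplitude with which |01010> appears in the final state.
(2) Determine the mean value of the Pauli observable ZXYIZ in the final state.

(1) |01010> carries amplitude 0 in the final state.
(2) The observable ZXYIZ averages to 0.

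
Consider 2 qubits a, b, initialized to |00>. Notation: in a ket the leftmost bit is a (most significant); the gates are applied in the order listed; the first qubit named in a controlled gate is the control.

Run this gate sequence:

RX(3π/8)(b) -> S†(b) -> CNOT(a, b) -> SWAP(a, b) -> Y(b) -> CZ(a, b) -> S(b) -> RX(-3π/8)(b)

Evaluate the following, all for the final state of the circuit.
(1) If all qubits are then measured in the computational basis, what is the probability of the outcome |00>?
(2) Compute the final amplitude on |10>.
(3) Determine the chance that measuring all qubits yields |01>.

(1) A full measurement returns |00> with probability sqrt(2)/16 + 1/8.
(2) The amplitude on |10> is I*(-2 + sqrt(2 - sqrt(2)))/4.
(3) A full measurement returns |01> with probability cos(3*pi/16)**4.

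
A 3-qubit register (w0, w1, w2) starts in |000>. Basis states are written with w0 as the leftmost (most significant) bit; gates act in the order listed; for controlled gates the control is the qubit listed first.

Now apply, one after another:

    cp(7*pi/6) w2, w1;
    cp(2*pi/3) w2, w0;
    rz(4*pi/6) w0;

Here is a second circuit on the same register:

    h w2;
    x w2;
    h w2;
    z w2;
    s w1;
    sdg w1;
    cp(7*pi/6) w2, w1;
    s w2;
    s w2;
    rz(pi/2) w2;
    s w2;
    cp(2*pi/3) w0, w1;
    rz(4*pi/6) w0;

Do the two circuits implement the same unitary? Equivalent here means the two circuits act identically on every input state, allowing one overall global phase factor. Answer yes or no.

No, they are not equivalent — no single phase factor reconciles the two unitaries.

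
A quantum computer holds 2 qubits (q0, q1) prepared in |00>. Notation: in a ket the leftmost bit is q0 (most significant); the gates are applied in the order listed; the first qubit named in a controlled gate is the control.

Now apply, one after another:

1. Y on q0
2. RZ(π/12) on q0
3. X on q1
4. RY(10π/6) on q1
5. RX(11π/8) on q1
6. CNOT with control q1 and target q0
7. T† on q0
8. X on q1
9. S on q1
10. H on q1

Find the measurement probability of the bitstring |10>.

Outcome |10> occurs with probability sqrt(2 - sqrt(2))/16 + 1/4.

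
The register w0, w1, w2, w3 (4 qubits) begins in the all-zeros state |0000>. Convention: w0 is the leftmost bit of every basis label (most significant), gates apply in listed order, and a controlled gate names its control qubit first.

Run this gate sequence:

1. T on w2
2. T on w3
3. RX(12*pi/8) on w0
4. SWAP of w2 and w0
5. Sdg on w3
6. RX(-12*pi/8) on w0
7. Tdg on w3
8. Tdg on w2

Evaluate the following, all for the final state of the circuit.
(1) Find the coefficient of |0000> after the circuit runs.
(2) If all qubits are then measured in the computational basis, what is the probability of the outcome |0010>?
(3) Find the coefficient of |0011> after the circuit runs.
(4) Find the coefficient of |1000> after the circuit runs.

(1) The amplitude on |0000> is 1/2.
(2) Outcome |0010> occurs with probability 1/4.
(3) |0011> carries amplitude 0 in the final state.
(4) The final state's coefficient on |1000> equals -I/2.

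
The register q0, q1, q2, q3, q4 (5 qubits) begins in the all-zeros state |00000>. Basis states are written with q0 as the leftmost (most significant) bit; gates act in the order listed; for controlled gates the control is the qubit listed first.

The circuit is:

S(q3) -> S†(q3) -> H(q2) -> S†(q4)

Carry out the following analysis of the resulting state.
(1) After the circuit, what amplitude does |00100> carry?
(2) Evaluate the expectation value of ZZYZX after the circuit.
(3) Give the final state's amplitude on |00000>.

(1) The final state's coefficient on |00100> equals sqrt(2)/2. Key observation: gates 1-2 undo each other exactly, leaving only the rest of the circuit to track.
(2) In the final state, ZZYZX has expectation 0.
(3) The final state's coefficient on |00000> equals sqrt(2)/2.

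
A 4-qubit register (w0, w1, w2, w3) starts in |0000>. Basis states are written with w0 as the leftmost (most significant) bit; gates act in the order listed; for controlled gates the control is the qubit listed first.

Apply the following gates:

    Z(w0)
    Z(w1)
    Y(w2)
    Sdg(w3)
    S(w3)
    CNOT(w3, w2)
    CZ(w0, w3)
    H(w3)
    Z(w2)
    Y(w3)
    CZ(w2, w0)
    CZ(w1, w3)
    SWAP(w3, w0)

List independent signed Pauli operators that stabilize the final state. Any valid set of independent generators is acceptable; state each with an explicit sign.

The final state is stabilized by the group generated by -XIII, +IZII, -IIZI, +IIIZ; other independent generating sets are equally valid.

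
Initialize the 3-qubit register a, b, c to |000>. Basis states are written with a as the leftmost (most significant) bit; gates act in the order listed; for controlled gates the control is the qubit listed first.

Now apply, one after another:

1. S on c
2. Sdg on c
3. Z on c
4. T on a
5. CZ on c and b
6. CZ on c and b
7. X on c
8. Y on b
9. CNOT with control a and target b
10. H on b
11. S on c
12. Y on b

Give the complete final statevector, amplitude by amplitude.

After the circuit, the state carries amplitude -sqrt(2)*I/2 on |001>, -sqrt(2)*I/2 on |011>, and 0 on every other basis state. Key observation: the block from step 1 through step 2 cancels to the identity and can be dropped.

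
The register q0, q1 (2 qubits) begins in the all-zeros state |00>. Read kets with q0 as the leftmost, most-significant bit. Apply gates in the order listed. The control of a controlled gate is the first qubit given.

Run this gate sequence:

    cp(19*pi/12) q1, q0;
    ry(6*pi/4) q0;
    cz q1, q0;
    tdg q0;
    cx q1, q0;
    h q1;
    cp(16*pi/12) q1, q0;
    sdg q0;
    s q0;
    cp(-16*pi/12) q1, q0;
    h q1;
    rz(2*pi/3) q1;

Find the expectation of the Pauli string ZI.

In the final state, ZI has expectation 0.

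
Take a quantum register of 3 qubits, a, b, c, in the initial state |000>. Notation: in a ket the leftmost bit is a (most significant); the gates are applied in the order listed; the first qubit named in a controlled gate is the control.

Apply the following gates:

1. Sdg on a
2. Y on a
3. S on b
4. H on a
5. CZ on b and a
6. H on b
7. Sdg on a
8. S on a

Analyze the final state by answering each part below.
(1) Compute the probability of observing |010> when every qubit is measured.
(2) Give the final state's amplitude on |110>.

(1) The probability of measuring |010> is 1/4.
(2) The final state's coefficient on |110> equals -I/2.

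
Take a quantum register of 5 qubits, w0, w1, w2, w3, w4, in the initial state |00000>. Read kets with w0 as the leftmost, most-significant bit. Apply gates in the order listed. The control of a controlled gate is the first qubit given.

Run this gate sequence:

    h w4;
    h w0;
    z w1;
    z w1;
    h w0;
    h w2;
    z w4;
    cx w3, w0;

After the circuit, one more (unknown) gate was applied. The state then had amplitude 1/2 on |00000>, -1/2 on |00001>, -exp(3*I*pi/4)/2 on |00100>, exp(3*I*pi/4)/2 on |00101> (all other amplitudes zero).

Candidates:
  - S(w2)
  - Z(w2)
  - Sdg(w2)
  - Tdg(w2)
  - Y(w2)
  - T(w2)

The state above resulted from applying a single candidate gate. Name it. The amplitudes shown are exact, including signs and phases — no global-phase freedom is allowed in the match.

The applied gate was Tdg(w2). Key observation: the block from step 2 through step 5 cancels to the identity and can be dropped.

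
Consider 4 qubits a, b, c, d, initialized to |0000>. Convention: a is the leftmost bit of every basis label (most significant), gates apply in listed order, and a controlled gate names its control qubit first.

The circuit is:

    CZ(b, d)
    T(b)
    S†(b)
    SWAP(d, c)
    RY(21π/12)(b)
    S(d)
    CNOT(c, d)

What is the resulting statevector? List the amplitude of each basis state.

The resulting statevector has amplitude -sqrt(sqrt(2) + 2)/2 on |0000>, sqrt(2 - sqrt(2))/2 on |0100>, and 0 on every other basis state.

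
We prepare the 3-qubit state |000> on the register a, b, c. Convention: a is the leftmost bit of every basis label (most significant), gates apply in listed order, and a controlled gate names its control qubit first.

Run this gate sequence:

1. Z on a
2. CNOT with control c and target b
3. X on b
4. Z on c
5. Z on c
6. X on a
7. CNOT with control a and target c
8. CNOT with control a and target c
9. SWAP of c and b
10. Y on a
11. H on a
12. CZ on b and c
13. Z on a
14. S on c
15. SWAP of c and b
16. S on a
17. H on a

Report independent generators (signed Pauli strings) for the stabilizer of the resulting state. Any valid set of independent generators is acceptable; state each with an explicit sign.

The stabilizer group can be generated by +YII, -IZI, +IIZ, among other valid generating sets. Key observation: gates 7-8 undo each other exactly, leaving only the rest of the circuit to track.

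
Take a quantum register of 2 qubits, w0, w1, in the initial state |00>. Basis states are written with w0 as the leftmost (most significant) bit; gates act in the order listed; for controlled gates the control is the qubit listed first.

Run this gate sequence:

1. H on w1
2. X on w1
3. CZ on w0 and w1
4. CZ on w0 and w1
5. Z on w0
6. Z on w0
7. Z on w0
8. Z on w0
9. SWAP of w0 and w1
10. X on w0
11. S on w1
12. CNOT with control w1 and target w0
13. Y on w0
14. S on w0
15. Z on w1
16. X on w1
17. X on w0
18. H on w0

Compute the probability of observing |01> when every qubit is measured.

Outcome |01> occurs with probability 1/2.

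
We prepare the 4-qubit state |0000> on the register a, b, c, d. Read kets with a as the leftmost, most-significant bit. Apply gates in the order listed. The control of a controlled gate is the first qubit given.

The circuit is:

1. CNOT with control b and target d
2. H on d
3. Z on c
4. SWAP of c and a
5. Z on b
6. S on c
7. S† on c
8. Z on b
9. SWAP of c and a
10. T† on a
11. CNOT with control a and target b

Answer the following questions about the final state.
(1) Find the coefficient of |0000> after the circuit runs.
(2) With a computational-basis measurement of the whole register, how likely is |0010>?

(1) The final state's coefficient on |0000> equals sqrt(2)/2. Key observation: steps 4-9 multiply out to the identity, so the circuit reduces to the remaining gates.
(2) The probability of measuring |0010> is 0.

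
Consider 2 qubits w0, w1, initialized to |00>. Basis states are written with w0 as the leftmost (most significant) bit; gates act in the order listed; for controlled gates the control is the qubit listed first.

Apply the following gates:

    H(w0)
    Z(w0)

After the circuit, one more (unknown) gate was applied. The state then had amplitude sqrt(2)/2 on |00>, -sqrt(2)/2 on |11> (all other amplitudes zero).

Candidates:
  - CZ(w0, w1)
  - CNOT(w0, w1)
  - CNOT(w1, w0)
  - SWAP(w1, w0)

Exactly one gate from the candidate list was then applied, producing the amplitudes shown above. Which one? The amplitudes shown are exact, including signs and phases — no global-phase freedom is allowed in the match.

The unique candidate consistent with the amplitudes is CNOT(w0, w1).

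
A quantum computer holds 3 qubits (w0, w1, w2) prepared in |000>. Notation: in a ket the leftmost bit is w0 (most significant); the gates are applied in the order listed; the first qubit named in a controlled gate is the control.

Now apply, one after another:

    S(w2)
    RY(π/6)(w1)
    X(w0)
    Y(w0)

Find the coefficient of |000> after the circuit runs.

|000> carries amplitude I*(-sqrt(6) - sqrt(2))/4 in the final state.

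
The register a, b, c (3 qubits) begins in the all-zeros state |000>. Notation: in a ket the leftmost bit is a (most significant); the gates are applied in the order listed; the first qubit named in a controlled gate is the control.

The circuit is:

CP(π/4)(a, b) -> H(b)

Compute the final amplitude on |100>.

The final state's coefficient on |100> equals 0.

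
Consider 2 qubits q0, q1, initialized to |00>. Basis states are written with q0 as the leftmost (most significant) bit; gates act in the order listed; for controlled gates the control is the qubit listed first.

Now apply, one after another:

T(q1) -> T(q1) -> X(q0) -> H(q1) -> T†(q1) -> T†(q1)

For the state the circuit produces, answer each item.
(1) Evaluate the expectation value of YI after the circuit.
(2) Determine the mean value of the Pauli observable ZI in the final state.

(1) The expectation value of YI is 0.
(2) The expectation value of ZI is -1.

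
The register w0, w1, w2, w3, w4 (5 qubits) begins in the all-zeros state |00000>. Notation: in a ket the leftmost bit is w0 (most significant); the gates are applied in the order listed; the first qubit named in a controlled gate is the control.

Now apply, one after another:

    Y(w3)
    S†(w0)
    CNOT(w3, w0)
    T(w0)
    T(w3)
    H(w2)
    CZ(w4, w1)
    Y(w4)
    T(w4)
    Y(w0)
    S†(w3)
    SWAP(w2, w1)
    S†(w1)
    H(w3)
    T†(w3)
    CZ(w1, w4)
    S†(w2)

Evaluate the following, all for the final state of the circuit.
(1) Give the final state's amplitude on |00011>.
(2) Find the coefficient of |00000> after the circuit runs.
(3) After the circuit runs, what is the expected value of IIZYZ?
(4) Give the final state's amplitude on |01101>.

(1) |00011> carries amplitude -I/2 in the final state.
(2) |00000> carries amplitude 0 in the final state.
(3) The observable IIZYZ averages to -sqrt(2)/2.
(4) The final state's coefficient on |01101> equals 0.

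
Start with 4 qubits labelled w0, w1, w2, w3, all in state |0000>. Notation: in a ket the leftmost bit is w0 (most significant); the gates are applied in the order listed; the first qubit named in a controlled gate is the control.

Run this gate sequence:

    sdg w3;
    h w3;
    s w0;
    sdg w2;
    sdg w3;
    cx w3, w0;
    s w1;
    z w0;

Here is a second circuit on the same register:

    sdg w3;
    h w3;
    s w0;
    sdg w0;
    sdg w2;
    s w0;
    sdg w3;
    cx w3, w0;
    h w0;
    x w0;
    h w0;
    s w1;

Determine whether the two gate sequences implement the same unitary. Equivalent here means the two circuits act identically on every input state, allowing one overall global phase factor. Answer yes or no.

Yes: on every input state the two circuits agree up to one overall phase factor.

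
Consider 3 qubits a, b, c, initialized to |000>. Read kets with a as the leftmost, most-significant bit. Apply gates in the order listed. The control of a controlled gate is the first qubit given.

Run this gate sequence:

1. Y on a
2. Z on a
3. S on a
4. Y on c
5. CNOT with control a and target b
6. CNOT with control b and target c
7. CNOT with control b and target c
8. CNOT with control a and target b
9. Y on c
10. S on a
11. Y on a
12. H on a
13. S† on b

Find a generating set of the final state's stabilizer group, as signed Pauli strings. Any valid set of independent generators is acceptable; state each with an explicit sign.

The final state is stabilized by the group generated by +XII, +IZI, +IIZ; other independent generating sets are equally valid.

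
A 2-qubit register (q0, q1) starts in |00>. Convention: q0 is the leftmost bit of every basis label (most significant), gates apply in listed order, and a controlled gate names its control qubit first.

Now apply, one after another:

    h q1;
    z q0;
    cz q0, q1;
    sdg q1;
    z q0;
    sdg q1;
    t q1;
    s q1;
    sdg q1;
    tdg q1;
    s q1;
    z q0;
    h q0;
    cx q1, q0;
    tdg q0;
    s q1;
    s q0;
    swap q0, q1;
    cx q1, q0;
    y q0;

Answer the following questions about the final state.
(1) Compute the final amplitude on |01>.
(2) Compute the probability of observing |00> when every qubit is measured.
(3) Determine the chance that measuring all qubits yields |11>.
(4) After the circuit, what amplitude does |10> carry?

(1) The amplitude on |01> is -exp(3*I*pi/4)/2. Key observation: gates 5-12 undo each other exactly, leaving only the rest of the circuit to track.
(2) Outcome |00> occurs with probability 1/4.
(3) A full measurement returns |11> with probability 1/4.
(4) The amplitude on |10> is I/2.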